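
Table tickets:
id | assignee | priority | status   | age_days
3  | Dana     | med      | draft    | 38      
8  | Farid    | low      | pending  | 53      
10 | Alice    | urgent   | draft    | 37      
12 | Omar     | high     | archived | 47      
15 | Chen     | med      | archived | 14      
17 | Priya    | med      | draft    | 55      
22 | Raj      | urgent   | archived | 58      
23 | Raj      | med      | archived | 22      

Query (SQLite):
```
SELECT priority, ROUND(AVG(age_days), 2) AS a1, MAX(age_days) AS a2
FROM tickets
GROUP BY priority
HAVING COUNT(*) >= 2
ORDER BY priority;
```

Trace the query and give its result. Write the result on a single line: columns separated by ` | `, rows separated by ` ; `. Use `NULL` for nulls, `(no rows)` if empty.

Group tickets by priority.
Per group compute: ROUND(AVG(age_days), 2), MAX(age_days).
HAVING: drop groups with fewer than 2 rows.
  high: ids {12} → ROUND(AVG(age_days), 2)=47, MAX(age_days)=47
  low: ids {8} → ROUND(AVG(age_days), 2)=53, MAX(age_days)=53
  med: ids {3, 15, 17, 23} → ROUND(AVG(age_days), 2)=32.25, MAX(age_days)=55
  urgent: ids {10, 22} → ROUND(AVG(age_days), 2)=47.5, MAX(age_days)=58

med | 32.25 | 55 ; urgent | 47.5 | 58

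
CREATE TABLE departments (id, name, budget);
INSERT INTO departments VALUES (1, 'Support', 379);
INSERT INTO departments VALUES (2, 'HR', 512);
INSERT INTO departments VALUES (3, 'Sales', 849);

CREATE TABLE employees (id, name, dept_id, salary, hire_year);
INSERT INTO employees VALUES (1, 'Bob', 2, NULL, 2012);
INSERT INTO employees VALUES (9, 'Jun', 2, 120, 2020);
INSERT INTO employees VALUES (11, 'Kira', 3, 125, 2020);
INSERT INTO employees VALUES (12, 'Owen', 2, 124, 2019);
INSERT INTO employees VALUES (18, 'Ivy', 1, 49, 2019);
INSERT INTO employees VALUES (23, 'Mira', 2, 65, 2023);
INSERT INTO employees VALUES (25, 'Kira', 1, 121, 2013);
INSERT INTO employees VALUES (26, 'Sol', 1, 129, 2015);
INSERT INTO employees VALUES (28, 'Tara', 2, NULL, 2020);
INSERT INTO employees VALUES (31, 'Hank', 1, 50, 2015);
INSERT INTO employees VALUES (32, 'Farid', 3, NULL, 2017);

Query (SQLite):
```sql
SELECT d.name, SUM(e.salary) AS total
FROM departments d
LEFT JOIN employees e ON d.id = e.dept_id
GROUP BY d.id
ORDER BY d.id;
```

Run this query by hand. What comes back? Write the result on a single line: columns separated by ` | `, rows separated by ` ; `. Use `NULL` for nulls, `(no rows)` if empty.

LEFT JOIN keeps every departments row; unmatched ones get NULL for employees columns.
Group by departments.id and compute SUM(e.salary). SUM over an all-NULL group is NULL.
  1: ids {18, 25, 26, 31} → SUM(e.salary)=349
  2: ids {1, 9, 12, 23, 28} → SUM(e.salary)=309
  3: ids {11, 32} → SUM(e.salary)=125

Support | 349 ; HR | 309 ; Sales | 125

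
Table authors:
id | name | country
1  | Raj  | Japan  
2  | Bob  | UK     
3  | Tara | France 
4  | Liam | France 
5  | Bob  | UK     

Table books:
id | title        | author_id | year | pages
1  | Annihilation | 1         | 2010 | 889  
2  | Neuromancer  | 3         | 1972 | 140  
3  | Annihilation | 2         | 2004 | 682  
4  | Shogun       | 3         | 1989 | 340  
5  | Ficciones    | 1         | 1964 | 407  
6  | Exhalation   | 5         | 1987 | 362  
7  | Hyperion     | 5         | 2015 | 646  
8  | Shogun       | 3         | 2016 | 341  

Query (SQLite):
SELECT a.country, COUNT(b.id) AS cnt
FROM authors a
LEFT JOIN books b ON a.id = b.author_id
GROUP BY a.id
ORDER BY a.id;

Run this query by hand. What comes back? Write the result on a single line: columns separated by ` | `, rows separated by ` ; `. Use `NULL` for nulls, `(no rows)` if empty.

LEFT JOIN keeps every authors row; unmatched ones get NULL for books columns.
Group by authors.id and compute COUNT(b.id). COUNT(col) of an all-NULL group is 0.
  1: ids {1, 5} → COUNT(b.id)=2
  2: ids {3} → COUNT(b.id)=1
  3: ids {2, 4, 8} → COUNT(b.id)=3
  4: ids {—} → COUNT(b.id)=0
  5: ids {6, 7} → COUNT(b.id)=2

Japan | 2 ; UK | 1 ; France | 3 ; France | 0 ; UK | 2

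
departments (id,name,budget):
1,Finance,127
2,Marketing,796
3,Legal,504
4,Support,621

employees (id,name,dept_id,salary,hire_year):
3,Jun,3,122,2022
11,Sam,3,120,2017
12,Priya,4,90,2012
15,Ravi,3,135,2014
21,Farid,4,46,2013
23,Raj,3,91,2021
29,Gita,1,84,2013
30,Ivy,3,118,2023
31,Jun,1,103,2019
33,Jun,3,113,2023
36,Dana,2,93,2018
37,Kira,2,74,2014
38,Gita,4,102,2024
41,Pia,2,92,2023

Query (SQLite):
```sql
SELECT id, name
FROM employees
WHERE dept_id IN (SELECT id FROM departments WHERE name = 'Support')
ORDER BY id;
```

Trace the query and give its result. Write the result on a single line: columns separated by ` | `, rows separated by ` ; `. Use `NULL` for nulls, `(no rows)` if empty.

Inner query: departments.id where name = 'Support'.
Outer: keep employees rows whose dept_id is in that set.
Inner query → {4}

12 | Priya ; 21 | Farid ; 38 | Gita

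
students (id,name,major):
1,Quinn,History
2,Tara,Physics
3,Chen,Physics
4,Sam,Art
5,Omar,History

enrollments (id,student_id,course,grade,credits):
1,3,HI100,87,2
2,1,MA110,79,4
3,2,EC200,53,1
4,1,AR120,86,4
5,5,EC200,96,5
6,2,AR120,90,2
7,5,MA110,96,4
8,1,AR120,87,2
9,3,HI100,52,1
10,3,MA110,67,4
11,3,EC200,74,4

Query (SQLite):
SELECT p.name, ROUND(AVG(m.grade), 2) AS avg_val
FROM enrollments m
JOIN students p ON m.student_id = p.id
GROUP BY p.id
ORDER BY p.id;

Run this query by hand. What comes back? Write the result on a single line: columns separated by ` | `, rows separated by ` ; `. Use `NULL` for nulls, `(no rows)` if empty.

Join each enrollments row to its students via student_id.
Group joined rows by students.id; compute ROUND(AVG(m.grade), 2) per group.
  1: ids {2, 4, 8} → ROUND(AVG(m.grade), 2)=84
  2: ids {3, 6} → ROUND(AVG(m.grade), 2)=71.5
  3: ids {1, 9, 10, 11} → ROUND(AVG(m.grade), 2)=70
  5: ids {5, 7} → ROUND(AVG(m.grade), 2)=96

Quinn | 84 ; Tara | 71.5 ; Chen | 70 ; Omar | 96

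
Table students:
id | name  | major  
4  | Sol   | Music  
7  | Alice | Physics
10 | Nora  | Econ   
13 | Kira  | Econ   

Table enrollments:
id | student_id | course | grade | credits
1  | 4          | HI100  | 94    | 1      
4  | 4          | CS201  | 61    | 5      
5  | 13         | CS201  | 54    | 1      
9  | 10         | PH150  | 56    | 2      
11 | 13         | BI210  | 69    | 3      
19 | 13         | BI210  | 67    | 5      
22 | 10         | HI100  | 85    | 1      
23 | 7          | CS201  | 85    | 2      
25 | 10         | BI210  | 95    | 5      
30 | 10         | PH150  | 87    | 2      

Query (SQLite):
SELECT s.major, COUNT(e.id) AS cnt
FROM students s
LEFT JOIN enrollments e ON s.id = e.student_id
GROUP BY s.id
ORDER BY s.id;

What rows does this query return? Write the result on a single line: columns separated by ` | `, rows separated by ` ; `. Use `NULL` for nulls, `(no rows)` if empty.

Music | 2 ; Physics | 1 ; Econ | 4 ; Econ | 3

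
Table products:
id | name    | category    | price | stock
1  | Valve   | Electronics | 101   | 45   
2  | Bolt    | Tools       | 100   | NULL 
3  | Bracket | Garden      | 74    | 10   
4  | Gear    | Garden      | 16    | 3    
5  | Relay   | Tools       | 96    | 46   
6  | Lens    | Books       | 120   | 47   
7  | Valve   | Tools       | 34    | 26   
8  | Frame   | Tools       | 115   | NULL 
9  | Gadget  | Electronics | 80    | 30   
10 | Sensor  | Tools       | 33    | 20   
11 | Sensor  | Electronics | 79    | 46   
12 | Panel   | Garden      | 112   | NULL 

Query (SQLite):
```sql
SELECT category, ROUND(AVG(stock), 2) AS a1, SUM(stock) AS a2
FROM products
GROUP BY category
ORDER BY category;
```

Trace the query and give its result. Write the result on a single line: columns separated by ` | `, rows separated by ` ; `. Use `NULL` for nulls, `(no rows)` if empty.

Group products by category.
Per group compute: ROUND(AVG(stock), 2), SUM(stock).
  Books: ids {6} → ROUND(AVG(stock), 2)=47, SUM(stock)=47
  Electronics: ids {1, 9, 11} → ROUND(AVG(stock), 2)=40.33, SUM(stock)=121
  Garden: ids {3, 4, 12} → ROUND(AVG(stock), 2)=6.5, SUM(stock)=13
  Tools: ids {2, 5, 7, 8, 10} → ROUND(AVG(stock), 2)=30.67, SUM(stock)=92

Books | 47 | 47 ; Electronics | 40.33 | 121 ; Garden | 6.5 | 13 ; Tools | 30.67 | 92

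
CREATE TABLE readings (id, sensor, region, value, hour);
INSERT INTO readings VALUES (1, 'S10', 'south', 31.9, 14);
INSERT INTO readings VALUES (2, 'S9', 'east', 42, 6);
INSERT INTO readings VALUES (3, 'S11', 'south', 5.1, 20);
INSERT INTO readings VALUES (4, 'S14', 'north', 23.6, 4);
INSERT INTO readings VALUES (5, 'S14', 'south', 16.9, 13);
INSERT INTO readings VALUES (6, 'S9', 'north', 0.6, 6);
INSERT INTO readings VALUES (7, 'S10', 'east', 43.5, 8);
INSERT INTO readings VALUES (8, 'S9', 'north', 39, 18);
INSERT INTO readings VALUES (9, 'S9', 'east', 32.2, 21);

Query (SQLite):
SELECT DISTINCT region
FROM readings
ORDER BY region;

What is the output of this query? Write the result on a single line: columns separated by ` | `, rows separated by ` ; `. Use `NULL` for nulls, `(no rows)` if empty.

Collect distinct region values from readings.

east ; north ; south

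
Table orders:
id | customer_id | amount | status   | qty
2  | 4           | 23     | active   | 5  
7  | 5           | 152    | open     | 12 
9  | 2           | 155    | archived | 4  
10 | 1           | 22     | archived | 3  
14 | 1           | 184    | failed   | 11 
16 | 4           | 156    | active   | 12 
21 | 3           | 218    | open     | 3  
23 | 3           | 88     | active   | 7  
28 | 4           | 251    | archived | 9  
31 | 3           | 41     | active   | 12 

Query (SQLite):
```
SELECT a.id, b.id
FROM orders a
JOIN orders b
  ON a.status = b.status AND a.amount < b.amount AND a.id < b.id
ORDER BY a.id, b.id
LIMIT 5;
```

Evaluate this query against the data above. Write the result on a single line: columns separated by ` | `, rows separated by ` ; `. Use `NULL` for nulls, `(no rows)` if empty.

2 | 16 ; 2 | 23 ; 2 | 31 ; 7 | 21 ; 9 | 28

Pairs (a,b) with same status, a.amount < b.amount, a.id < b.id.
status groups: active:{2,16,23,31} archived:{9,10,28} failed:{14} open:{7,21}
Ordered by (a.id, b.id); first 5.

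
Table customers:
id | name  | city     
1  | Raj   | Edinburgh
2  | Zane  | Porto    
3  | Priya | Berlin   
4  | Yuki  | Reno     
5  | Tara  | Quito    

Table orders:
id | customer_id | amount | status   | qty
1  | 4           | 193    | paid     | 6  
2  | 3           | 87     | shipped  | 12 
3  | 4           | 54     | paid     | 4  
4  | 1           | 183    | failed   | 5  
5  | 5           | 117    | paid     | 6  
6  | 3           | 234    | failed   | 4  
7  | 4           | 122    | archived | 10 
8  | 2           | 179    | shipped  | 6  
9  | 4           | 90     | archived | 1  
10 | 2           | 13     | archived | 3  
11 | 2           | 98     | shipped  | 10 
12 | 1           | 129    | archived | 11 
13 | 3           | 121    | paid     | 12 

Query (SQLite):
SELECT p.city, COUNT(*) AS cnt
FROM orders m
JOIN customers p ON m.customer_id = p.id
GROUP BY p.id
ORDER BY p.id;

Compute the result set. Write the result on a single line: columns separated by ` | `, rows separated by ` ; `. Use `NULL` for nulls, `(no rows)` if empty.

Join each orders row to its customers via customer_id.
Group joined rows by customers.id; compute COUNT(*) per group.
  1: ids {4, 12} → COUNT(*)=2
  2: ids {8, 10, 11} → COUNT(*)=3
  3: ids {2, 6, 13} → COUNT(*)=3
  4: ids {1, 3, 7, 9} → COUNT(*)=4
  5: ids {5} → COUNT(*)=1

Edinburgh | 2 ; Porto | 3 ; Berlin | 3 ; Reno | 4 ; Quito | 1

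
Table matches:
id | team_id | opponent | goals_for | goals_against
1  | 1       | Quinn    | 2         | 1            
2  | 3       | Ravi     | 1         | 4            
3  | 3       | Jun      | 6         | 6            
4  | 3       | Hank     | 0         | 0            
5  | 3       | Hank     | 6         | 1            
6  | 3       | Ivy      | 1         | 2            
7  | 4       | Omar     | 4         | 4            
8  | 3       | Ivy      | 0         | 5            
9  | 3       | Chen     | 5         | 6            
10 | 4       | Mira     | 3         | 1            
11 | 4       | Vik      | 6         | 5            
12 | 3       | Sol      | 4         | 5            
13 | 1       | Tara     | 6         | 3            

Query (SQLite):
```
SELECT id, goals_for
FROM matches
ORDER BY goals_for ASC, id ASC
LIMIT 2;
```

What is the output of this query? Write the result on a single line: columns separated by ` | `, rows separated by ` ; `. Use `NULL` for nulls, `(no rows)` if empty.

4 | 0 ; 8 | 0

Sort by goals_for asc, tiebreak id asc: (0, id=4), (0, id=8), (1, id=2), (1, id=6), (2, id=1) …. Take first 2.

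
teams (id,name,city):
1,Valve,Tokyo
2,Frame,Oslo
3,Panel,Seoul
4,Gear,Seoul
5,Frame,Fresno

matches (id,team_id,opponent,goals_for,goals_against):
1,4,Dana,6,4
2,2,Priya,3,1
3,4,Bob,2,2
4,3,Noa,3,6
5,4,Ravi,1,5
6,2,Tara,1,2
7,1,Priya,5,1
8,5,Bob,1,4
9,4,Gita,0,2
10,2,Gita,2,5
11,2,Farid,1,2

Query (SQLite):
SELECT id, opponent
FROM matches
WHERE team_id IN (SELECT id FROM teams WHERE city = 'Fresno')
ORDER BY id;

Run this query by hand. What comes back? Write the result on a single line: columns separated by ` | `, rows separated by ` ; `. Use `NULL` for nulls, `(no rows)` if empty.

Inner query: teams.id where city = 'Fresno'.
Outer: keep matches rows whose team_id is in that set.
Inner query → {5}

8 | Bob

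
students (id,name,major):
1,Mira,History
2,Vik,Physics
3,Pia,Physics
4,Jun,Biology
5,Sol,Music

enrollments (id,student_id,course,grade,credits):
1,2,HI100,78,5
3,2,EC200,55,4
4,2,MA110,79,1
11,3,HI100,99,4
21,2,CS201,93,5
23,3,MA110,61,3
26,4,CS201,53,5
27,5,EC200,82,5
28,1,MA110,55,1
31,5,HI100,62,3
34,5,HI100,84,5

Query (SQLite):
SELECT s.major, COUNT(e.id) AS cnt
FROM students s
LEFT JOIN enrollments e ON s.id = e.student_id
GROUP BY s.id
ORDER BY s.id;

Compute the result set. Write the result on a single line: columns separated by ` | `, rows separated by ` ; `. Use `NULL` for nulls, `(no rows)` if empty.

History | 1 ; Physics | 4 ; Physics | 2 ; Biology | 1 ; Music | 3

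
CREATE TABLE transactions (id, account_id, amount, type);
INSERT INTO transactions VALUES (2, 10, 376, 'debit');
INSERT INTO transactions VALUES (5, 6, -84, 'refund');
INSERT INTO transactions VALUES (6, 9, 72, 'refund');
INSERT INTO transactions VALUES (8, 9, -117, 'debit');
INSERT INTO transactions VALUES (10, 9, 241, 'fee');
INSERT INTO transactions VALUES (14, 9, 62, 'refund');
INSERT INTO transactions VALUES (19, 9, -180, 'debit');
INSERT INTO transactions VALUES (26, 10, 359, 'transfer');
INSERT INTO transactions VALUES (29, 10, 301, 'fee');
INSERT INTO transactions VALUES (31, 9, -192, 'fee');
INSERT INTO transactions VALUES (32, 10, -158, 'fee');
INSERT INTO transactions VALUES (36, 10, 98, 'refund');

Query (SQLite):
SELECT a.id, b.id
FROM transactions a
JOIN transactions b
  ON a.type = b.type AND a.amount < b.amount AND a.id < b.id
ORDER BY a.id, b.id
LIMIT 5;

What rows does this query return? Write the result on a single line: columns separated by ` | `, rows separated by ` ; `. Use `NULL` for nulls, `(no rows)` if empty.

5 | 6 ; 5 | 14 ; 5 | 36 ; 6 | 36 ; 10 | 29

Pairs (a,b) with same type, a.amount < b.amount, a.id < b.id.
type groups: debit:{2,8,19} fee:{10,29,31,32} refund:{5,6,14,36} transfer:{26}
Ordered by (a.id, b.id); first 5.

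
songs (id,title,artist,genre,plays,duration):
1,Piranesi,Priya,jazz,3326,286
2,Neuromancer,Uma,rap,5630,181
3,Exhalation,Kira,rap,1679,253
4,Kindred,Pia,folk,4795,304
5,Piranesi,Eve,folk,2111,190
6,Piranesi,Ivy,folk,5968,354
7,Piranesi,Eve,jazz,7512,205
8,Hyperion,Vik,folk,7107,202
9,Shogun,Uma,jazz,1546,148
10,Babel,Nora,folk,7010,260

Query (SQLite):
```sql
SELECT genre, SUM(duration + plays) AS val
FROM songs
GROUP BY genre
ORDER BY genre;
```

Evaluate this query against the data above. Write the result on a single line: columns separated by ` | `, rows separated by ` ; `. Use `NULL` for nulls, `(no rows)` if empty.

folk | 28301 ; jazz | 13023 ; rap | 7743

For each row compute duration + plays.
Group by genre; take SUM of the expression per group.
  folk: ids {4, 5, 6, 8, 10} → SUM(duration + plays)=28301
  jazz: ids {1, 7, 9} → SUM(duration + plays)=13023
  rap: ids {2, 3} → SUM(duration + plays)=7743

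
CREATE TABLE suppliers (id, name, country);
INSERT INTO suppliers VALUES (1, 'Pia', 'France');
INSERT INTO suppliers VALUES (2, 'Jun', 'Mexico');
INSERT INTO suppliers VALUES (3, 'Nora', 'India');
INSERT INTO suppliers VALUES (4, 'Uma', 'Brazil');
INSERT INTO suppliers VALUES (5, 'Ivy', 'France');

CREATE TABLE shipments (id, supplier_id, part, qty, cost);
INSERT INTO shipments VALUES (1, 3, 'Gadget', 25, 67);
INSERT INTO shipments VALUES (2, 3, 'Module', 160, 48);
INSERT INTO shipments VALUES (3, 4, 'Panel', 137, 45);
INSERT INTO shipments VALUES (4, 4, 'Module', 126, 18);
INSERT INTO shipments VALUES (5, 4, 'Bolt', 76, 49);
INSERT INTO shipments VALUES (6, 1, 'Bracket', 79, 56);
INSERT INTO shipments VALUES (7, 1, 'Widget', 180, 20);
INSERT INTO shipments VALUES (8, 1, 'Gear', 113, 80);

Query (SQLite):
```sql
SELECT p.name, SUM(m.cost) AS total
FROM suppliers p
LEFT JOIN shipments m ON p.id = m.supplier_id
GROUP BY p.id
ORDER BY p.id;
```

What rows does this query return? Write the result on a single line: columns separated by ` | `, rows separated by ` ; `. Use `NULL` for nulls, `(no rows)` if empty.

Pia | 156 ; Jun | NULL ; Nora | 115 ; Uma | 112 ; Ivy | NULL

LEFT JOIN keeps every suppliers row; unmatched ones get NULL for shipments columns.
Group by suppliers.id and compute SUM(m.cost). SUM over an all-NULL group is NULL.
  1: ids {6, 7, 8} → SUM(m.cost)=156
  2: ids {—} → SUM(m.cost)=NULL
  3: ids {1, 2} → SUM(m.cost)=115
  4: ids {3, 4, 5} → SUM(m.cost)=112
  5: ids {—} → SUM(m.cost)=NULL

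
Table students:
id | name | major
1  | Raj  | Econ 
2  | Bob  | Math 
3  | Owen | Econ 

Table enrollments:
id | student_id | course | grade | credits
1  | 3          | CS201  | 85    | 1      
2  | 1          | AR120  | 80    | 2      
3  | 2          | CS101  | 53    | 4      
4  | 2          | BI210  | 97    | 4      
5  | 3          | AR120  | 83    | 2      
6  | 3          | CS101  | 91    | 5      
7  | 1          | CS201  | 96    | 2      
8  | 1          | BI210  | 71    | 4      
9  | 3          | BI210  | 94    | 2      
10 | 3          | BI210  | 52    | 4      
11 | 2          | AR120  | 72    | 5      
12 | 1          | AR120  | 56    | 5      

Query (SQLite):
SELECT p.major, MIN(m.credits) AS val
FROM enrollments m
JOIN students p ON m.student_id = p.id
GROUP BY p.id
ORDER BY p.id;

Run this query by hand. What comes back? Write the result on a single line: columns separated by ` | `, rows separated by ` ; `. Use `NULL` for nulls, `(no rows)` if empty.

Join each enrollments row to its students via student_id.
Group joined rows by students.id; compute MIN(m.credits) per group.
  1: ids {2, 7, 8, 12} → MIN(m.credits)=2
  2: ids {3, 4, 11} → MIN(m.credits)=4
  3: ids {1, 5, 6, 9, 10} → MIN(m.credits)=1

Econ | 2 ; Math | 4 ; Econ | 1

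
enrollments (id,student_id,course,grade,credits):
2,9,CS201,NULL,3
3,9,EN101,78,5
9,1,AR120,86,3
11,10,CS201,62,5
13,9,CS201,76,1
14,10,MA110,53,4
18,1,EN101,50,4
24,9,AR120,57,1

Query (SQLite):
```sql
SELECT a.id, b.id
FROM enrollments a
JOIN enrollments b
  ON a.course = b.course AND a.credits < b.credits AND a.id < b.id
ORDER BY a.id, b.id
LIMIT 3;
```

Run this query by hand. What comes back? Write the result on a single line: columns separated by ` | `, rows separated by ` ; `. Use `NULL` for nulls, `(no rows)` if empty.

2 | 11

Pairs (a,b) with same course, a.credits < b.credits, a.id < b.id.
course groups: AR120:{9,24} CS201:{2,11,13} EN101:{3,18} MA110:{14}
Ordered by (a.id, b.id); first 3.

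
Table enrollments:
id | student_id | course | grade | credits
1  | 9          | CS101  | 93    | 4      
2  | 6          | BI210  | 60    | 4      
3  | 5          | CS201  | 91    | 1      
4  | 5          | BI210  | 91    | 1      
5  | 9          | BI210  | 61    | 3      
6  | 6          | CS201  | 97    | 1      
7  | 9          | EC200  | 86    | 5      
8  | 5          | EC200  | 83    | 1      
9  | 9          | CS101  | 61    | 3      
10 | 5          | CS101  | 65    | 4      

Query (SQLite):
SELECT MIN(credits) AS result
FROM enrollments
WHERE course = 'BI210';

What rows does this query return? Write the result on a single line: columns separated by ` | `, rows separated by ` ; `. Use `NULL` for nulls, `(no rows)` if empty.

1

Rows where course='BI210' → credits values: [4, 1, 3].
MIN of non-NULL values = 1.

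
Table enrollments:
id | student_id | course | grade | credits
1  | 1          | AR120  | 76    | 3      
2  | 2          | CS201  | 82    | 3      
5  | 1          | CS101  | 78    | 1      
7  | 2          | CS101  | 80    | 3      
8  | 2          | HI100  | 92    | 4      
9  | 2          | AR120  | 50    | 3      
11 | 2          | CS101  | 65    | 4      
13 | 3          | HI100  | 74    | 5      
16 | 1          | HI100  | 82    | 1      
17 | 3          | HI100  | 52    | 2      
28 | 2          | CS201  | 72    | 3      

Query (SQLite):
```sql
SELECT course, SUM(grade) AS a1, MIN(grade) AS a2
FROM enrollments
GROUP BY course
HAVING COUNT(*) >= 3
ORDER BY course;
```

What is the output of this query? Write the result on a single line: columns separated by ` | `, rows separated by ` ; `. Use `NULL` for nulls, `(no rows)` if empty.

CS101 | 223 | 65 ; HI100 | 300 | 52

Group enrollments by course.
Per group compute: SUM(grade), MIN(grade).
HAVING: drop groups with fewer than 3 rows.
  AR120: ids {1, 9} → SUM(grade)=126, MIN(grade)=50
  CS101: ids {5, 7, 11} → SUM(grade)=223, MIN(grade)=65
  CS201: ids {2, 28} → SUM(grade)=154, MIN(grade)=72
  HI100: ids {8, 13, 16, 17} → SUM(grade)=300, MIN(grade)=52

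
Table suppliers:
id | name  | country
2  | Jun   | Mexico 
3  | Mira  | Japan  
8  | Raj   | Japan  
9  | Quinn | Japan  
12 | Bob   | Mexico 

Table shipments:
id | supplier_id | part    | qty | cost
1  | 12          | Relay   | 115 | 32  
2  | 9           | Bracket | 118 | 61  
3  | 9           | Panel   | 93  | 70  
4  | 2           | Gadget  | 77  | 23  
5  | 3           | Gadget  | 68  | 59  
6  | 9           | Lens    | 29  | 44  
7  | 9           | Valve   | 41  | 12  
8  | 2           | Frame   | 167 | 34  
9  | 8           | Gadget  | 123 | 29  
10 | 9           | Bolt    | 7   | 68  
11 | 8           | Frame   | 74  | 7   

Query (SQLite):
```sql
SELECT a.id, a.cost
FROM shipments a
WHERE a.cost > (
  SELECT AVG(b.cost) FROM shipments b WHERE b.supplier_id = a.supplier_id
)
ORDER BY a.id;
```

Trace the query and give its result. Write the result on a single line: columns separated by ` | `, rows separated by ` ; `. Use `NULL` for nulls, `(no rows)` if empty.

For each shipments row a, compute AVG(cost) over rows sharing a.supplier_id.
Keep row a if a.cost > that per-group AVG.
  supplier_id=2: AVG(cost) = 28.5
  supplier_id=3: AVG(cost) = 59.0
  supplier_id=8: AVG(cost) = 18.0
  supplier_id=9: AVG(cost) = 51.0
  supplier_id=12: AVG(cost) = 32.0

2 | 61 ; 3 | 70 ; 8 | 34 ; 9 | 29 ; 10 | 68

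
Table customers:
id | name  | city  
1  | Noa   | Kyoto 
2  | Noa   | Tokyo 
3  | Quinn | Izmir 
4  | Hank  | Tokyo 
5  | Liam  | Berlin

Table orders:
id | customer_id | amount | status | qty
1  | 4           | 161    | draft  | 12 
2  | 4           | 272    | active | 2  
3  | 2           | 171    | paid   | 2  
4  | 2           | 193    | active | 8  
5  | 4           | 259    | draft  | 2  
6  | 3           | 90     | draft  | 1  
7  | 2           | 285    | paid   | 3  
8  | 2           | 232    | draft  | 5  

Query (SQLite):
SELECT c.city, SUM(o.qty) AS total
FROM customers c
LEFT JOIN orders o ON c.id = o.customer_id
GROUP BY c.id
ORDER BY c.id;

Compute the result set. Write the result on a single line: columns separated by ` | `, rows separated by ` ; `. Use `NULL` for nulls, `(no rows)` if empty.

Kyoto | NULL ; Tokyo | 18 ; Izmir | 1 ; Tokyo | 16 ; Berlin | NULL

LEFT JOIN keeps every customers row; unmatched ones get NULL for orders columns.
Group by customers.id and compute SUM(o.qty). SUM over an all-NULL group is NULL.
  1: ids {—} → SUM(o.qty)=NULL
  2: ids {3, 4, 7, 8} → SUM(o.qty)=18
  3: ids {6} → SUM(o.qty)=1
  4: ids {1, 2, 5} → SUM(o.qty)=16
  5: ids {—} → SUM(o.qty)=NULL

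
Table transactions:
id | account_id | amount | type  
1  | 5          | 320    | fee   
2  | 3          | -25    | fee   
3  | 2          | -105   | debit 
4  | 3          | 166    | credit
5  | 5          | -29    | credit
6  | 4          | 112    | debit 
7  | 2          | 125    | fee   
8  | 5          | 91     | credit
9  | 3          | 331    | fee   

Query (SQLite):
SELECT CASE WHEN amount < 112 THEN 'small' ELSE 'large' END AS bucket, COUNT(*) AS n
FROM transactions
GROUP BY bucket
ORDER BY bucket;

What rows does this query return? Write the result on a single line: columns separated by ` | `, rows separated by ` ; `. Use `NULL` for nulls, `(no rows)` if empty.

Bucket rows by amount < 112 → 'small' else 'large'; count each bucket.

large | 5 ; small | 4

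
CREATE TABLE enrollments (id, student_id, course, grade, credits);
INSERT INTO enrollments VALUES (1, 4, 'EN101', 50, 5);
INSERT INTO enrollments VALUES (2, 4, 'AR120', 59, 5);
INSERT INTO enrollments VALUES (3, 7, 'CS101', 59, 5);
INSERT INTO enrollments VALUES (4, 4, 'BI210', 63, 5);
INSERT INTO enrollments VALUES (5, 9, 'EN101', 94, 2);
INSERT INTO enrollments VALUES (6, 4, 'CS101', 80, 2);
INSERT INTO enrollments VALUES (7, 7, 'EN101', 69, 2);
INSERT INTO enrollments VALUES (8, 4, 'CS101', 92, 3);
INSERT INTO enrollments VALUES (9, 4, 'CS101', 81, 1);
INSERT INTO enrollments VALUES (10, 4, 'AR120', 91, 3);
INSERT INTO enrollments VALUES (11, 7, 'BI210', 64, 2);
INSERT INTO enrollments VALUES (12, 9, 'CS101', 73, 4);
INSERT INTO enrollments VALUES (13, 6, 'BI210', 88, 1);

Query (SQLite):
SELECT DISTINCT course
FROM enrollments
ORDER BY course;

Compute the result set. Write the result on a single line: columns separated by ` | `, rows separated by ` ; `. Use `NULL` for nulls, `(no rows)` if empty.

Collect distinct course values from enrollments.

AR120 ; BI210 ; CS101 ; EN101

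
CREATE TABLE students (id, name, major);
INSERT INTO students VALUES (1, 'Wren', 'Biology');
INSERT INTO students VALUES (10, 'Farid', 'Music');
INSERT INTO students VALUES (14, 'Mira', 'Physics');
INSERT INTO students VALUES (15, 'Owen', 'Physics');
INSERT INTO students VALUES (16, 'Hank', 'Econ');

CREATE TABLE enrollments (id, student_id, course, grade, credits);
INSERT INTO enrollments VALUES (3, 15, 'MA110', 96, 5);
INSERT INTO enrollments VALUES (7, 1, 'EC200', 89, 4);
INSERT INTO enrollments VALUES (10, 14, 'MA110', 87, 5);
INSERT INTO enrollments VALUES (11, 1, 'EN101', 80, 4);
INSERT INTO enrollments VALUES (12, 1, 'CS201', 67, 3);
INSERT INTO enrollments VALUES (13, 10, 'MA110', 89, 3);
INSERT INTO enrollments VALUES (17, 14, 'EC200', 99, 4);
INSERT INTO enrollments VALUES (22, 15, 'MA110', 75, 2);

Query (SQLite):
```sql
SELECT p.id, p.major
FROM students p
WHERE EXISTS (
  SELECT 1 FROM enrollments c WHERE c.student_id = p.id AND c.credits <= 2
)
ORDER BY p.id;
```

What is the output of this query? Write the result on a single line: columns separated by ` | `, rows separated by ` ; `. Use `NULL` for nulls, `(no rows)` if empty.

15 | Physics

For each students row, check whether any enrollments with matching student_id has credits <= 2.
Keep rows where that is true.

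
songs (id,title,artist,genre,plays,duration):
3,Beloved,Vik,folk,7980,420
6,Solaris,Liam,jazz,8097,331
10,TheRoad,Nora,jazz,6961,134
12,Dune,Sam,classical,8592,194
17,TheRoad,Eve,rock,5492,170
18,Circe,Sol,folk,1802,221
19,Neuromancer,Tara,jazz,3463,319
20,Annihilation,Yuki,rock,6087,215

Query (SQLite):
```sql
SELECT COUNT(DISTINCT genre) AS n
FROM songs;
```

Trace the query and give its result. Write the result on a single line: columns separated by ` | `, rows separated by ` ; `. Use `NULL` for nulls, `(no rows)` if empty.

Count distinct non-NULL genre values.

4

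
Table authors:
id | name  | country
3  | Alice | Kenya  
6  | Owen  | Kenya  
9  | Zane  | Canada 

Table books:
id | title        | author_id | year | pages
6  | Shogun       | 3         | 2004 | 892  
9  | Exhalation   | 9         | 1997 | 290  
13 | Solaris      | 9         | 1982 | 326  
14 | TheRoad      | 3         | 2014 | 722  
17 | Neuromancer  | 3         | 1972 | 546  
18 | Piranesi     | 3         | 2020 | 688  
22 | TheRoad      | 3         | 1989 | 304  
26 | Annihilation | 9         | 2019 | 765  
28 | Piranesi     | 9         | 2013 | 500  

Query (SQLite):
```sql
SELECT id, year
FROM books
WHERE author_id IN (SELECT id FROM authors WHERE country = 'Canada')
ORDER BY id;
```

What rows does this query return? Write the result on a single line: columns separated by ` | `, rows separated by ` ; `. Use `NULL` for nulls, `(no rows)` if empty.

9 | 1997 ; 13 | 1982 ; 26 | 2019 ; 28 | 2013

Inner query: authors.id where country = 'Canada'.
Outer: keep books rows whose author_id is in that set.
Inner query → {9}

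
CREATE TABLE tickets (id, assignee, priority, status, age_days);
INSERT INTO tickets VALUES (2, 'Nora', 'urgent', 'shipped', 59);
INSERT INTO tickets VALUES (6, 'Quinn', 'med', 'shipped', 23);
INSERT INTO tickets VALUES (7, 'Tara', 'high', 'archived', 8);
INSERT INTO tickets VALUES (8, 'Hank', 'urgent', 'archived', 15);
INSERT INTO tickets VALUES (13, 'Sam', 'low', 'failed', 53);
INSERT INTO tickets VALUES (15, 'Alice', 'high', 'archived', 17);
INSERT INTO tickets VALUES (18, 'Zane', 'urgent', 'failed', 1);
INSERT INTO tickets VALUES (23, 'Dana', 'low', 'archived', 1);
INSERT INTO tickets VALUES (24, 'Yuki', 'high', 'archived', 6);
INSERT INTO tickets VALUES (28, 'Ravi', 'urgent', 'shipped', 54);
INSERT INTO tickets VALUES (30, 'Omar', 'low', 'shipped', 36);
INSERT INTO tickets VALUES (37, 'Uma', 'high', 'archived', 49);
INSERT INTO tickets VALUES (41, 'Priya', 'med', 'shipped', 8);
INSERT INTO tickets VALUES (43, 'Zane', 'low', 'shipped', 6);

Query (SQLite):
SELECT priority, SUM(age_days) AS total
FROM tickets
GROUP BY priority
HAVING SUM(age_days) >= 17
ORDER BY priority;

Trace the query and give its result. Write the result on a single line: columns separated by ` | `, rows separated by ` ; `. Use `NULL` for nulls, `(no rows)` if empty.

Partition tickets by priority; compute SUM(age_days) within each group.
HAVING: keep groups where SUM(age_days) >= 17.
  high: ids {7, 15, 24, 37} → SUM(age_days)=80
  low: ids {13, 23, 30, 43} → SUM(age_days)=96
  med: ids {6, 41} → SUM(age_days)=31
  urgent: ids {2, 8, 18, 28} → SUM(age_days)=129

high | 80 ; low | 96 ; med | 31 ; urgent | 129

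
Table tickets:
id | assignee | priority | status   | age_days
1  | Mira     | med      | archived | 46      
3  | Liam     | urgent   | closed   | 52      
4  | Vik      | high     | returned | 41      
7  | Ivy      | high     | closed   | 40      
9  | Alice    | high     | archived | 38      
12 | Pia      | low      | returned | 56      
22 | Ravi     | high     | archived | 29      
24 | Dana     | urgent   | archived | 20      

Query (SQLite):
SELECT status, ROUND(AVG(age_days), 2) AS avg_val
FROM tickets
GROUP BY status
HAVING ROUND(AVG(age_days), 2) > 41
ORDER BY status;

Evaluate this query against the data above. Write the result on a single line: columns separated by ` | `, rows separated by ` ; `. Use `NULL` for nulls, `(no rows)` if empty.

closed | 46 ; returned | 48.5

Partition tickets by status; compute ROUND(AVG(age_days), 2) within each group.
HAVING: keep groups where ROUND(AVG(age_days), 2) > 41.
  archived: ids {1, 9, 22, 24} → ROUND(AVG(age_days), 2)=33.25
  closed: ids {3, 7} → ROUND(AVG(age_days), 2)=46
  returned: ids {4, 12} → ROUND(AVG(age_days), 2)=48.5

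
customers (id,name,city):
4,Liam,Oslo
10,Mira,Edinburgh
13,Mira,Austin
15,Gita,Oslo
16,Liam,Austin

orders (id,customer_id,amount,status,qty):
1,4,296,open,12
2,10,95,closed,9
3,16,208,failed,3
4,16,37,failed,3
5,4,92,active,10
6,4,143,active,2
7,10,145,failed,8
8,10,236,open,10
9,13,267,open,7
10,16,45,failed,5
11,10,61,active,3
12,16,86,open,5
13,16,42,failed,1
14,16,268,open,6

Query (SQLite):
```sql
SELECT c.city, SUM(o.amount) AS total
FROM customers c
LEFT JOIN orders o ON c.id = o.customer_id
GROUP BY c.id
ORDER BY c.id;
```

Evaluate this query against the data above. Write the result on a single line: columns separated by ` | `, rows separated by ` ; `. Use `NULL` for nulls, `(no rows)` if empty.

Oslo | 531 ; Edinburgh | 537 ; Austin | 267 ; Oslo | NULL ; Austin | 686

LEFT JOIN keeps every customers row; unmatched ones get NULL for orders columns.
Group by customers.id and compute SUM(o.amount). SUM over an all-NULL group is NULL.
  4: ids {1, 5, 6} → SUM(o.amount)=531
  10: ids {2, 7, 8, 11} → SUM(o.amount)=537
  13: ids {9} → SUM(o.amount)=267
  15: ids {—} → SUM(o.amount)=NULL
  16: ids {3, 4, 10, 12, 13, 14} → SUM(o.amount)=686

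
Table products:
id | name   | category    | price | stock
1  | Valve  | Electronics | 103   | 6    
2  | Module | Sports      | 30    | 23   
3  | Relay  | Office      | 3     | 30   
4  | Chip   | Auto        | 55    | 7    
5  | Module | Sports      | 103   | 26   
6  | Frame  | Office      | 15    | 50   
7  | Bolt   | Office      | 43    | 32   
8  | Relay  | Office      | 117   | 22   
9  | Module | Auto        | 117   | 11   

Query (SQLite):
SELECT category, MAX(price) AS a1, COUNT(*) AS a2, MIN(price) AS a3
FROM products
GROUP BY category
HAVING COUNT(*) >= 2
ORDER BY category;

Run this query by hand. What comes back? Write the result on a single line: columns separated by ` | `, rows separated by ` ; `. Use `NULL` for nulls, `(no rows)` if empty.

Group products by category.
Per group compute: MAX(price), COUNT(*), MIN(price).
HAVING: drop groups with fewer than 2 rows.
  Auto: ids {4, 9} → MAX(price)=117, COUNT(*)=2, MIN(price)=55
  Electronics: ids {1} → MAX(price)=103, COUNT(*)=1, MIN(price)=103
  Office: ids {3, 6, 7, 8} → MAX(price)=117, COUNT(*)=4, MIN(price)=3
  Sports: ids {2, 5} → MAX(price)=103, COUNT(*)=2, MIN(price)=30

Auto | 117 | 2 | 55 ; Office | 117 | 4 | 3 ; Sports | 103 | 2 | 30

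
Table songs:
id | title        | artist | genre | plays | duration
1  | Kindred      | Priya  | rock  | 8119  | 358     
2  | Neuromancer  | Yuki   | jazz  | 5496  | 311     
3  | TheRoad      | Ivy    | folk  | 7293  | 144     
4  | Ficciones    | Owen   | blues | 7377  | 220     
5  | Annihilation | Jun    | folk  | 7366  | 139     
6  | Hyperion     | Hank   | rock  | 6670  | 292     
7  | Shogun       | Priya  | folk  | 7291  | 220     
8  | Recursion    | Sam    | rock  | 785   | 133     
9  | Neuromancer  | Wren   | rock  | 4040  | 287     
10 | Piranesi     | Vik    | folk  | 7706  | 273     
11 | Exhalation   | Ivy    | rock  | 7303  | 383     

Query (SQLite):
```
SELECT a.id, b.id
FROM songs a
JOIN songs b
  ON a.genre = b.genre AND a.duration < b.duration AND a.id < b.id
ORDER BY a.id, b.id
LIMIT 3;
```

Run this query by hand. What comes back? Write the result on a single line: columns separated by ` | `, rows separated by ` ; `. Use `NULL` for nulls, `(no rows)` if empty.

Pairs (a,b) with same genre, a.duration < b.duration, a.id < b.id.
genre groups: blues:{4} folk:{3,5,7,10} jazz:{2} rock:{1,6,8,9,11}
Ordered by (a.id, b.id); first 3.

1 | 11 ; 3 | 7 ; 3 | 10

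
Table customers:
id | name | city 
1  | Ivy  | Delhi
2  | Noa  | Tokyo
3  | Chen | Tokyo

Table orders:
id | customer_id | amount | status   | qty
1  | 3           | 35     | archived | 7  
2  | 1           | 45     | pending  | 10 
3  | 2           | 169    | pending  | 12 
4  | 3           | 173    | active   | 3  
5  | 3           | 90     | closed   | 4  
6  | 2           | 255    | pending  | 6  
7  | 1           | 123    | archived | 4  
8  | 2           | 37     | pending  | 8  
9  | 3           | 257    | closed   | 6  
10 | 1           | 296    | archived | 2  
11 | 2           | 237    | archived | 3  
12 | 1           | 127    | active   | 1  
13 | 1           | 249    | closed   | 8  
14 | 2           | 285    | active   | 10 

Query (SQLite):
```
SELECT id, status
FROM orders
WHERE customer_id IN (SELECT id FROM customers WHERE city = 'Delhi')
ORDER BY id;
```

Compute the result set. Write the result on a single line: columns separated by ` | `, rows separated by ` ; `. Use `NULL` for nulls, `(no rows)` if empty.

Inner query: customers.id where city = 'Delhi'.
Outer: keep orders rows whose customer_id is in that set.
Inner query → {1}

2 | pending ; 7 | archived ; 10 | archived ; 12 | active ; 13 | closed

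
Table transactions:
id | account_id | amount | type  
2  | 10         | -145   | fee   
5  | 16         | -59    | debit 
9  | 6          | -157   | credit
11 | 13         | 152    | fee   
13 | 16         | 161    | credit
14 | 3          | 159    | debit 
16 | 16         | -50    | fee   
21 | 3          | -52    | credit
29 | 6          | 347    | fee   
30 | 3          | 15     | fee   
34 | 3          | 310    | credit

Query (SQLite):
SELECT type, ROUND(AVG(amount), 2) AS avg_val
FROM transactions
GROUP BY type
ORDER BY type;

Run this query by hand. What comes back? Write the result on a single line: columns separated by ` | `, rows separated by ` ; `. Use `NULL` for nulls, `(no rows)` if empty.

Partition transactions by type; compute ROUND(AVG(amount), 2) within each group.
  credit: ids {9, 13, 21, 34} → ROUND(AVG(amount), 2)=65.5
  debit: ids {5, 14} → ROUND(AVG(amount), 2)=50
  fee: ids {2, 11, 16, 29, 30} → ROUND(AVG(amount), 2)=63.8

credit | 65.5 ; debit | 50 ; fee | 63.8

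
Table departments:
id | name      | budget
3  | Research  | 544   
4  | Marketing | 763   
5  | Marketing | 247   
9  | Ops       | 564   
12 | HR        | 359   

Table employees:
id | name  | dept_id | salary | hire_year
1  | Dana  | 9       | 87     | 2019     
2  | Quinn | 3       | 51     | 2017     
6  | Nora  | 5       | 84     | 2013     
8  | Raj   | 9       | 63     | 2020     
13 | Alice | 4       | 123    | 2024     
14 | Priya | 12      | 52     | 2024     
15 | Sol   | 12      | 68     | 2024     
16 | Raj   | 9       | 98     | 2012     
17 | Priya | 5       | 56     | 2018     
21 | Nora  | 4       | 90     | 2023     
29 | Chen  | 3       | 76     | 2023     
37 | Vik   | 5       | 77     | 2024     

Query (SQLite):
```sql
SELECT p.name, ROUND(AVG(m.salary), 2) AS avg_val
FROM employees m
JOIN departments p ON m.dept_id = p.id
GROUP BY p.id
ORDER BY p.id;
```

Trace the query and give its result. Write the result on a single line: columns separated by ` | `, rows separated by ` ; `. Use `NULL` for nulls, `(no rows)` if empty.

Research | 63.5 ; Marketing | 106.5 ; Marketing | 72.33 ; Ops | 82.67 ; HR | 60

Join each employees row to its departments via dept_id.
Group joined rows by departments.id; compute ROUND(AVG(m.salary), 2) per group.
  3: ids {2, 29} → ROUND(AVG(m.salary), 2)=63.5
  4: ids {13, 21} → ROUND(AVG(m.salary), 2)=106.5
  5: ids {6, 17, 37} → ROUND(AVG(m.salary), 2)=72.33
  9: ids {1, 8, 16} → ROUND(AVG(m.salary), 2)=82.67
  12: ids {14, 15} → ROUND(AVG(m.salary), 2)=60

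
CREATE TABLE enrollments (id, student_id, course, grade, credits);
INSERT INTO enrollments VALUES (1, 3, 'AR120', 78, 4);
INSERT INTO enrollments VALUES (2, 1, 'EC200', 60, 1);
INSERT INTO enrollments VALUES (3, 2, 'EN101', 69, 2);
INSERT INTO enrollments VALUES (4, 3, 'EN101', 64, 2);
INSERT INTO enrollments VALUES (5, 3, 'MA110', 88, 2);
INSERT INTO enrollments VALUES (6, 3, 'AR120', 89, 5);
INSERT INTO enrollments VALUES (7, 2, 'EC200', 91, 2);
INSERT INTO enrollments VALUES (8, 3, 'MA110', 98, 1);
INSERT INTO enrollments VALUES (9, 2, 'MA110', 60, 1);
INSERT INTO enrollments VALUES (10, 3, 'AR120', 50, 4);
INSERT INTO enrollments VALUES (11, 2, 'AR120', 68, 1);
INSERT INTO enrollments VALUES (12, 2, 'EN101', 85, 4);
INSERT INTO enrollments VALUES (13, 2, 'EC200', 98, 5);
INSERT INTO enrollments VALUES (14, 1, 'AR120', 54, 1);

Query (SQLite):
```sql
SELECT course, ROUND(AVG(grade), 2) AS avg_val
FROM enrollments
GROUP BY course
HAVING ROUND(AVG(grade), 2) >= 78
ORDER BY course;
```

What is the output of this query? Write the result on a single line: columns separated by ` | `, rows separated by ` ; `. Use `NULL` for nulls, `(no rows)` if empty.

Partition enrollments by course; compute ROUND(AVG(grade), 2) within each group.
HAVING: keep groups where ROUND(AVG(grade), 2) >= 78.
  AR120: ids {1, 6, 10, 11, 14} → ROUND(AVG(grade), 2)=67.8
  EC200: ids {2, 7, 13} → ROUND(AVG(grade), 2)=83
  EN101: ids {3, 4, 12} → ROUND(AVG(grade), 2)=72.67
  MA110: ids {5, 8, 9} → ROUND(AVG(grade), 2)=82

EC200 | 83 ; MA110 | 82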